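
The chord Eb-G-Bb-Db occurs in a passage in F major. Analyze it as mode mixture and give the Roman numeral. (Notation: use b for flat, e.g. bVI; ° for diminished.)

Eb is the lowered form of scale degree 7 in F major (the diatonic degree 7 is E). The diatonic chord on degree 7 would be Edim (vii°), but Eb–G–Bb–Db is the dominant-seventh chord from F minor. As a borrowed chord it is labeled bVII7.

bVII7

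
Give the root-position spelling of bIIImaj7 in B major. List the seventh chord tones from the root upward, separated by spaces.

bIIImaj7 is built on the lowered scale degree 3. In B major degree 3 is D#; lowered it becomes D. In B minor the chord on D is D–F#–A–C#.

D F# A C#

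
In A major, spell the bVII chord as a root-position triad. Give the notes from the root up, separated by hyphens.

G-B-D

The root of bVII is the lowered 7th degree: G# becomes G. Building the major chord from the parallel minor on G: G–B–D.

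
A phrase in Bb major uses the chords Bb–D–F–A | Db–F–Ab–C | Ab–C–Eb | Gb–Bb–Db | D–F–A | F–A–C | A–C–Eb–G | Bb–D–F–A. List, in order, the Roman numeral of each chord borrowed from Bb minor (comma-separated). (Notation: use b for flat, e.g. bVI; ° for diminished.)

Bb major has the diatonic set Bb, Cm, Dm, Eb, F, Gm, Adim. Bb–D–F–A = Bbmaj7, D–F–A = Dm, F–A–C = F and A–C–Eb–G = Am7b5 are all diatonic. Db–F–Ab–C doesn't fit — on degree 3 Bb major would have Dm (iii). Dbmaj7 is the degree-3 chord of Bb minor, so it is the borrowed bIIImaj7. Ab–C–Eb is not: scale degree 7 in Bb major carries Adim (vii°). In Bb minor the chord on that degree is Ab, so here it functions as bVII, borrowed from the parallel minor. Gb–Bb–Db is not: scale degree 6 in Bb major carries Gm (vi). In Bb minor the chord on that degree is Gb, so here it functions as bVI, borrowed from the parallel minor.

bIIImaj7, bVII, bVI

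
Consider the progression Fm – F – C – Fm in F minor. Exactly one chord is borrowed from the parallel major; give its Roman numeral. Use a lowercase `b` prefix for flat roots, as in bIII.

I

F minor has the diatonic set Fm, Gdim, Ab, Bbm, C, Db, Eb (with V from harmonic minor). Of the given chords, Fm and C are diatonic. But F (F–A–C) is foreign: the diatonic i on degree 1 is Fm, whereas F comes from F major. It is labeled I.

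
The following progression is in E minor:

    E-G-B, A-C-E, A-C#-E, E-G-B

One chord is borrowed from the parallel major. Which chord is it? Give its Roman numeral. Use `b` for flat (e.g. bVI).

E minor has the diatonic set Em, F#dim, G, Am, B, C, D (with V from harmonic minor). E–G–B = Em and A–C–E = Am are both diatonic. But A–C#–E is foreign: the diatonic iv on degree 4 is Am, whereas A comes from E major. It is labeled IV.

IV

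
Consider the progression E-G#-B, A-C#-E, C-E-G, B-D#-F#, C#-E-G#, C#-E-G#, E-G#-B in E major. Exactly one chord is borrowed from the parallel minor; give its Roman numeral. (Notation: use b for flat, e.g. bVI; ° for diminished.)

The diatonic triads in E major are E, F#m, G#m, A, B, C#m, D#dim. E–G#–B = E, A–C#–E = A, B–D#–F# = B and C#–E–G# = C#m all belong to that set. C–E–G is not: scale degree 6 in E major carries C#m (vi). In E minor the chord on that degree is C, so here it functions as bVI, borrowed from the parallel minor.

bVI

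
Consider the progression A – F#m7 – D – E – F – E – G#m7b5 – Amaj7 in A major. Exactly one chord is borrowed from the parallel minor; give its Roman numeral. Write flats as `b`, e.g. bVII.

In A major the diatonic chords are A, Bm, C#m, D, E, F#m, G#dim. A, F#m7, D, E, G#m7b5 and Amaj7 are all diatonic. F (F–A–C) is not: scale degree 6 in A major carries F#m (vi). In A minor the chord on that degree is F, so here it functions as bVI, borrowed from the parallel minor.

bVI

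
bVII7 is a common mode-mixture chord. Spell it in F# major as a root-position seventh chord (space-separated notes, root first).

bVII7 is built on the lowered scale degree 7. In F# major degree 7 is E#; lowered it becomes E. Building the dominant-seventh chord from the parallel minor on E: E–G#–B–D.

E G# B D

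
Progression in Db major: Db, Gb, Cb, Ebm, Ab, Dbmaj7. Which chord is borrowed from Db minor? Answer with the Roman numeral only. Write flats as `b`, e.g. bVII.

bVII

The diatonic triads in Db major are Db, Ebm, Fm, Gb, Ab, Bbm, Cdim. Db, Gb, Ebm, Ab and Dbmaj7 all belong to that set. Cb (Cb–Eb–Gb) is not: scale degree 7 in Db major carries Cdim (vii°). In Db minor the chord on that degree is Cb, so here it functions as bVII, borrowed from the parallel minor.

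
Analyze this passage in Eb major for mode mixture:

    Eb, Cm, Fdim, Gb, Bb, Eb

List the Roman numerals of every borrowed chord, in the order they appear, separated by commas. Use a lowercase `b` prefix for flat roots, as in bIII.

In Eb major the diatonic chords are Eb, Fm, Gm, Ab, Bb, Cm, Ddim. Eb, Cm and Bb all belong to that set. Fdim (F–Ab–Cb) is not: scale degree 2 in Eb major carries Fm (ii). In Eb minor the chord on that degree is Fdim, so here it functions as ii°, borrowed from the parallel minor. Gb (Gb–Bb–Db) doesn't fit — on degree 3 Eb major would have Gm (iii). Gb is the degree-3 chord of Eb minor, so it is the borrowed bIII.

ii°, bIII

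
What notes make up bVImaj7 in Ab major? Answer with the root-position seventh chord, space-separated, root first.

Fb Ab Cb Eb

bVImaj7 is built on the lowered scale degree 6. In Ab major degree 6 is F; lowered it becomes Fb. Building the major-seventh chord from the parallel minor on Fb: Fb–Ab–Cb–Eb.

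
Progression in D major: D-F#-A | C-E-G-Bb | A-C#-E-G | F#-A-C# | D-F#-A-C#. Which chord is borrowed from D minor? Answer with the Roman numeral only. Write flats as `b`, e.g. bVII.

bVII7

In D major the diatonic chords are D, Em, F#m, G, A, Bm, C#dim. D–F#–A = D, A–C#–E–G = A7, F#–A–C# = F#m and D–F#–A–C# = Dmaj7 all belong to that set. C–E–G–Bb doesn't fit — on degree 7 D major would have C#dim (vii°). C7 is the degree-7 chord of D minor, so it is the borrowed bVII7.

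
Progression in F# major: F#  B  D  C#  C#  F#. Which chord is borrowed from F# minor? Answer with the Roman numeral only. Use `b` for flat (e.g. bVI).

bVI

In F# major the diatonic chords are F#, G#m, A#m, B, C#, D#m, E#dim. Of the given chords, F#, B and C# are diatonic. D (D–F#–A) doesn't fit — on degree 6 F# major would have D#m (vi). D is the degree-6 chord of F# minor, so it is the borrowed bVI.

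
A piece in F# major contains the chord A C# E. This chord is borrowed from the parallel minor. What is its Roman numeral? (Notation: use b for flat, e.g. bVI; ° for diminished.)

bIII

In F# major scale degree 3 is A#; A is its lowered form, from F# minor. A–C#–E is a major chord — the form found in F# minor, not the diatonic iii (A#m). Borrowed into F# major it is written bIII.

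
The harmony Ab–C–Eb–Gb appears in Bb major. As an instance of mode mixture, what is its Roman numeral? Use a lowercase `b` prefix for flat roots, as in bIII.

Ab is the lowered form of scale degree 7 in Bb major (the diatonic degree 7 is A). Ab–C–Eb–Gb is a dominant-seventh chord — the form found in Bb minor, not the diatonic vii° (Adim). Borrowed into Bb major it is written bVII7.

bVII7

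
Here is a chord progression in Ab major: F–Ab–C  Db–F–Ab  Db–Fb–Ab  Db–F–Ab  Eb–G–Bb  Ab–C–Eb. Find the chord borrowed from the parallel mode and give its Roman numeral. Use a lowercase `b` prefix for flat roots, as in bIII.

iv

Ab major has the diatonic set Ab, Bbm, Cm, Db, Eb, Fm, Gdim. F–Ab–C = Fm, Db–F–Ab = Db, Eb–G–Bb = Eb and Ab–C–Eb = Ab all belong to that set. Db–Fb–Ab doesn't fit — on degree 4 Ab major would have Db (IV). Dbm is the degree-4 chord of Ab minor, so it is the borrowed iv.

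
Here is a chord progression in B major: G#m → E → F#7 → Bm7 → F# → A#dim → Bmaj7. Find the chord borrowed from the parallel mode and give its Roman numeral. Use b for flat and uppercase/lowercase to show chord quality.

B major has the diatonic set B, C#m, D#m, E, F#, G#m, A#dim. G#m, E, F#7, F#, A#dim and Bmaj7 all belong to that set. Bm7 (B–D–F#–A) is not: scale degree 1 in B major carries B (I). In B minor the chord on that degree is Bm7, so here it functions as i7, borrowed from the parallel minor.

i7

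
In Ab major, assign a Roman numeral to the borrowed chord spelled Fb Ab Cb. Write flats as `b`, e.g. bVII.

Fb is the lowered form of scale degree 6 in Ab major (the diatonic degree 6 is F). Fb–Ab–Cb is a major chord — the form found in Ab minor, not the diatonic vi (Fm). Borrowed into Ab major it is written bVI.

bVI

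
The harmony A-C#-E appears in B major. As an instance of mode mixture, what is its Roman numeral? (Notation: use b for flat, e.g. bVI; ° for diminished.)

A is the lowered form of scale degree 7 in B major (the diatonic degree 7 is A#). Diatonically B major has A#dim (vii°) on that degree; A–C#–E is instead the major chord native to B minor, so it takes the label bVII.

bVII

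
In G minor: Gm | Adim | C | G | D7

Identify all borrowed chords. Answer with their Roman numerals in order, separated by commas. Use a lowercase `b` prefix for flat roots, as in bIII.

G minor has the diatonic set Gm, Adim, Bb, Cm, D, Eb, F (with V from harmonic minor). Gm, Adim and D7 are all diatonic. C (C–E–G) is not: scale degree 4 in G minor carries Cm (iv). In G major the chord on that degree is C, so here it functions as IV, borrowed from the parallel major. G (G–B–D) is not: scale degree 1 in G minor carries Gm (i). In G major the chord on that degree is G, so here it functions as I, borrowed from the parallel major.

IV, I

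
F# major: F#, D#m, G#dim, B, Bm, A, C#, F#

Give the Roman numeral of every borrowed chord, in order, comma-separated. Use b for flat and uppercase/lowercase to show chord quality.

In F# major the diatonic chords are F#, G#m, A#m, B, C#, D#m, E#dim. F#, D#m, B and C# are all diatonic. G#dim (G#–B–D) doesn't fit — on degree 2 F# major would have G#m (ii). G#dim is the degree-2 chord of F# minor, so it is the borrowed ii°. Bm (B–D–F#) is not: scale degree 4 in F# major carries B (IV). In F# minor the chord on that degree is Bm, so here it functions as iv, borrowed from the parallel minor. A (A–C#–E) doesn't fit — on degree 3 F# major would have A#m (iii). A is the degree-3 chord of F# minor, so it is the borrowed bIII.

ii°, iv, bIII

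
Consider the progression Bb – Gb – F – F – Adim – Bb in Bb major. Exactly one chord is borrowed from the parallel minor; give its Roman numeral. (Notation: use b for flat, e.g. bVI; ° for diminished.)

In Bb major the diatonic chords are Bb, Cm, Dm, Eb, F, Gm, Adim. Bb, F and Adim all belong to that set. Gb (Gb–Bb–Db) doesn't fit — on degree 6 Bb major would have Gm (vi). Gb is the degree-6 chord of Bb minor, so it is the borrowed bVI.

bVI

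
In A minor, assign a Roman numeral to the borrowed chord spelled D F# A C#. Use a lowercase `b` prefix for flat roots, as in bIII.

IVmaj7

The root D is the diatonic 4th degree of A minor; the borrowing shows in the chord quality. D–F#–A–C# is a major-seventh chord — the form found in A major, not the diatonic iv (Dm). Borrowed into A minor it is written IVmaj7.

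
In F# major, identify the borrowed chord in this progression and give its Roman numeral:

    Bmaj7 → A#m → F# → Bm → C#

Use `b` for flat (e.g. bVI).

iv

In F# major the diatonic chords are F#, G#m, A#m, B, C#, D#m, E#dim. Bmaj7, A#m, F# and C# all belong to that set. Bm (B–D–F#) doesn't fit — on degree 4 F# major would have B (IV). Bm is the degree-4 chord of F# minor, so it is the borrowed iv.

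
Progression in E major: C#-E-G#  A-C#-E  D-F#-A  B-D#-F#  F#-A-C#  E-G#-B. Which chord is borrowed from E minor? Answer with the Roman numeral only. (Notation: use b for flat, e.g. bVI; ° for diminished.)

E major has the diatonic set E, F#m, G#m, A, B, C#m, D#dim. Of the given chords, C#–E–G# = C#m, A–C#–E = A, B–D#–F# = B, F#–A–C# = F#m and E–G#–B = E are diatonic. But D–F#–A is foreign: the diatonic vii° on degree 7 is D#dim, whereas D comes from E minor. It is labeled bVII.

bVII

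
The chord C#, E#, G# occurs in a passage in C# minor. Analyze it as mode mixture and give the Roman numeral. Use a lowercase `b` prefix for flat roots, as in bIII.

I

The root C# is the diatonic 1st degree of C# minor; the borrowing shows in the chord quality. C#–E#–G# is a major chord — the form found in C# major, not the diatonic i (C#m). Borrowed into C# minor it is written I.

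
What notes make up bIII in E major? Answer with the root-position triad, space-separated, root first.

The root of bIII is the lowered 3rd degree: G# becomes G. Stacking thirds in E minor on G gives G–B–D.

G B D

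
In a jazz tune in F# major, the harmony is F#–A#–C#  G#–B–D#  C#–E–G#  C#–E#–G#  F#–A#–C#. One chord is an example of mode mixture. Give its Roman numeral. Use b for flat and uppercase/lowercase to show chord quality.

v

F# major has the diatonic set F#, G#m, A#m, B, C#, D#m, E#dim. F#–A#–C# = F#, G#–B–D# = G#m and C#–E#–G# = C# are all diatonic. But C#–E–G# is foreign: the diatonic V on degree 5 is C#, whereas C#m comes from F# minor. It is labeled v.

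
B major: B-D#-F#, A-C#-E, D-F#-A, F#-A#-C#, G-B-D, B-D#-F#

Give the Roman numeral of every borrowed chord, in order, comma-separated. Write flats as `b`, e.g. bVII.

bVII, bIII, bVI

The diatonic triads in B major are B, C#m, D#m, E, F#, G#m, A#dim. B–D#–F# = B and F#–A#–C# = F# are both diatonic. A–C#–E doesn't fit — on degree 7 B major would have A#dim (vii°). A is the degree-7 chord of B minor, so it is the borrowed bVII. But D–F#–A is foreign: the diatonic iii on degree 3 is D#m, whereas D comes from B minor. It is labeled bIII. G–B–D doesn't fit — on degree 6 B major would have G#m (vi). G is the degree-6 chord of B minor, so it is the borrowed bVI.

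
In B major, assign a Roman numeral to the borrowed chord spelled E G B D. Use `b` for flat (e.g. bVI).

E is scale degree 4 in B major. The diatonic chord on degree 4 would be E (IV), but E–G–B–D is the minor-seventh chord from B minor. As a borrowed chord it is labeled iv7.

iv7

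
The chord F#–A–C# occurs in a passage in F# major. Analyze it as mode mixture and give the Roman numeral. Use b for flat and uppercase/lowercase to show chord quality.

i

The root F# is the diatonic 1st degree of F# major; the borrowing shows in the chord quality. F#–A–C# is a minor chord — the form found in F# minor, not the diatonic I (F#). Borrowed into F# major it is written i.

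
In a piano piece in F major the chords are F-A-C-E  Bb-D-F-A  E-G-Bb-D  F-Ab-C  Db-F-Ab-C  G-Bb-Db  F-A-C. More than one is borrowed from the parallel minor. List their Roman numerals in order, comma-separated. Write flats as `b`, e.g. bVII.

In F major the diatonic chords are F, Gm, Am, Bb, C, Dm, Edim. F–A–C–E = Fmaj7, Bb–D–F–A = Bbmaj7, E–G–Bb–D = Em7b5 and F–A–C = F all belong to that set. F–Ab–C doesn't fit — on degree 1 F major would have F (I). Fm is the degree-1 chord of F minor, so it is the borrowed i. Db–F–Ab–C is not: scale degree 6 in F major carries Dm (vi). In F minor the chord on that degree is Dbmaj7, so here it functions as bVImaj7, borrowed from the parallel minor. But G–Bb–Db is foreign: the diatonic ii on degree 2 is Gm, whereas Gdim comes from F minor. It is labeled ii°.

i, bVImaj7, ii°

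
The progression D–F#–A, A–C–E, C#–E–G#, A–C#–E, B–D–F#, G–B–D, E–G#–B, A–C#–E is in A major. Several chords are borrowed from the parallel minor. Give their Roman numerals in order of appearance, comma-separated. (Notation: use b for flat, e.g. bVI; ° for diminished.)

A major has the diatonic set A, Bm, C#m, D, E, F#m, G#dim. D–F#–A = D, C#–E–G# = C#m, A–C#–E = A, B–D–F# = Bm and E–G#–B = E are all diatonic. But A–C–E is foreign: the diatonic I on degree 1 is A, whereas Am comes from A minor. It is labeled i. G–B–D doesn't fit — on degree 7 A major would have G#dim (vii°). G is the degree-7 chord of A minor, so it is the borrowed bVII.

i, bVII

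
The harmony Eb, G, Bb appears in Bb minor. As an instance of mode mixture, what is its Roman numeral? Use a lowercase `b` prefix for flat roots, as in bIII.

IV

The root Eb is the diatonic 4th degree of Bb minor; the borrowing shows in the chord quality. Eb–G–Bb is a major chord — the form found in Bb major, not the diatonic iv (Ebm). Borrowed into Bb minor it is written IV.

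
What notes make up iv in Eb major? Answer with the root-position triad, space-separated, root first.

Ab Cb Eb

iv is built on scale degree 4, which is Ab in both Eb major and its parallel. Stacking thirds in Eb minor on Ab gives Ab–Cb–Eb.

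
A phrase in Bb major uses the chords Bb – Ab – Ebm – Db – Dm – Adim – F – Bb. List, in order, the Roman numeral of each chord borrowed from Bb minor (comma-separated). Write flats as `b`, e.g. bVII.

bVII, iv, bIII

Bb major has the diatonic set Bb, Cm, Dm, Eb, F, Gm, Adim. Bb, Dm, Adim and F are all diatonic. Ab (Ab–C–Eb) doesn't fit — on degree 7 Bb major would have Adim (vii°). Ab is the degree-7 chord of Bb minor, so it is the borrowed bVII. Ebm (Eb–Gb–Bb) doesn't fit — on degree 4 Bb major would have Eb (IV). Ebm is the degree-4 chord of Bb minor, so it is the borrowed iv. Db (Db–F–Ab) doesn't fit — on degree 3 Bb major would have Dm (iii). Db is the degree-3 chord of Bb minor, so it is the borrowed bIII.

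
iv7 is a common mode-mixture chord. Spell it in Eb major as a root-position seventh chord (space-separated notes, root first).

Ab Cb Eb Gb

The root, Ab, is scale degree 4 — the same note in Eb major and Eb minor; only the chord quality changes. Building the minor-seventh chord from the parallel minor on Ab: Ab–Cb–Eb–Gb.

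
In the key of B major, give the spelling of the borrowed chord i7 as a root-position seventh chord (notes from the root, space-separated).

i7 is built on scale degree 1, which is B in both B major and its parallel. Building the minor-seventh chord from the parallel minor on B: B–D–F#–A.

B D F# A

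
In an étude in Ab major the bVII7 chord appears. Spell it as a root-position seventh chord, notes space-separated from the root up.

Scale degree 7 in Ab major is G. bVII7 uses the lowered form, Gb, taken from Ab minor. Stacking thirds in Ab minor on Gb gives Gb–Bb–Db–Fb.

Gb Bb Db Fb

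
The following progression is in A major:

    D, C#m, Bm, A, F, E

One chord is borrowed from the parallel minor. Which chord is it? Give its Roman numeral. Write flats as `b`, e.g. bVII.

The diatonic triads in A major are A, Bm, C#m, D, E, F#m, G#dim. D, C#m, Bm, A and E all belong to that set. F (F–A–C) doesn't fit — on degree 6 A major would have F#m (vi). F is the degree-6 chord of A minor, so it is the borrowed bVI.

bVI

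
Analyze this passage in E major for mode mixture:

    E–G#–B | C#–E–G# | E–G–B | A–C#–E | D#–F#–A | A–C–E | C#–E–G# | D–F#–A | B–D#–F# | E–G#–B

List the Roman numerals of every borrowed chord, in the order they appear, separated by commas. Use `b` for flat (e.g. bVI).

i, iv, bVII

In E major the diatonic chords are E, F#m, G#m, A, B, C#m, D#dim. Of the given chords, E–G#–B = E, C#–E–G# = C#m, A–C#–E = A, D#–F#–A = D#dim and B–D#–F# = B are diatonic. But E–G–B is foreign: the diatonic I on degree 1 is E, whereas Em comes from E minor. It is labeled i. A–C–E doesn't fit — on degree 4 E major would have A (IV). Am is the degree-4 chord of E minor, so it is the borrowed iv. But D–F#–A is foreign: the diatonic vii° on degree 7 is D#dim, whereas D comes from E minor. It is labeled bVII.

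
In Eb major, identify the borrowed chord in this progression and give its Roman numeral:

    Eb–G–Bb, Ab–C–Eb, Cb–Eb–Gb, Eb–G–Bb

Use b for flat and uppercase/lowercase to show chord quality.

bVI

The diatonic triads in Eb major are Eb, Fm, Gm, Ab, Bb, Cm, Ddim. Eb–G–Bb = Eb and Ab–C–Eb = Ab are both diatonic. But Cb–Eb–Gb is foreign: the diatonic vi on degree 6 is Cm, whereas Cb comes from Eb minor. It is labeled bVI.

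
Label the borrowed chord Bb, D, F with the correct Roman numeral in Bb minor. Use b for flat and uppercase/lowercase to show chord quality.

I

Bb is scale degree 1 in Bb minor. The diatonic chord on degree 1 would be Bbm (i), but Bb–D–F is the major chord from Bb major. As a borrowed chord it is labeled I.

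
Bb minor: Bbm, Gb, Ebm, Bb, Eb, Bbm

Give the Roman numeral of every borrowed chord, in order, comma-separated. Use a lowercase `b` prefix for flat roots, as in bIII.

In Bb minor (with V from harmonic minor) the diatonic chords are Bbm, Cdim, Db, Ebm, F, Gb, Ab. Bbm, Gb and Ebm all belong to that set. Bb (Bb–D–F) is not: scale degree 1 in Bb minor carries Bbm (i). In Bb major the chord on that degree is Bb, so here it functions as I, borrowed from the parallel major. Eb (Eb–G–Bb) is not: scale degree 4 in Bb minor carries Ebm (iv). In Bb major the chord on that degree is Eb, so here it functions as IV, borrowed from the parallel major.

I, IV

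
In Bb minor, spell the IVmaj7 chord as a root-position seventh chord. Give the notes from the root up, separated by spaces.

IVmaj7 is built on scale degree 4, which is Eb in both Bb minor and its parallel. In Bb major the chord on Eb is Eb–G–Bb–D.

Eb G Bb D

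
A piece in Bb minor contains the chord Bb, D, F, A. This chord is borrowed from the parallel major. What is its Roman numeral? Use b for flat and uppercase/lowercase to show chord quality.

The root Bb is the diatonic 1st degree of Bb minor; the borrowing shows in the chord quality. Diatonically Bb minor has Bbm (i) on that degree; Bb–D–F–A is instead the major-seventh chord native to Bb major, so it takes the label Imaj7.

Imaj7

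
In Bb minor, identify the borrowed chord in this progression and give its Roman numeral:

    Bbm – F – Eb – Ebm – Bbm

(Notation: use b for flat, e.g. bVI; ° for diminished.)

IV

In Bb minor (with V from harmonic minor) the diatonic chords are Bbm, Cdim, Db, Ebm, F, Gb, Ab. Bbm, F and Ebm are all diatonic. Eb (Eb–G–Bb) is not: scale degree 4 in Bb minor carries Ebm (iv). In Bb major the chord on that degree is Eb, so here it functions as IV, borrowed from the parallel major.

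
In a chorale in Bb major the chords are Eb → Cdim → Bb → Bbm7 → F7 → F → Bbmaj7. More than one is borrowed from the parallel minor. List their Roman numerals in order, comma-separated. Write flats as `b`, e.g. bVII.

The diatonic triads in Bb major are Bb, Cm, Dm, Eb, F, Gm, Adim. Eb, Bb, F7, F and Bbmaj7 are all diatonic. Cdim (C–Eb–Gb) is not: scale degree 2 in Bb major carries Cm (ii). In Bb minor the chord on that degree is Cdim, so here it functions as ii°, borrowed from the parallel minor. But Bbm7 (Bb–Db–F–Ab) is foreign: the diatonic I on degree 1 is Bb, whereas Bbm7 comes from Bb minor. It is labeled i7.

ii°, i7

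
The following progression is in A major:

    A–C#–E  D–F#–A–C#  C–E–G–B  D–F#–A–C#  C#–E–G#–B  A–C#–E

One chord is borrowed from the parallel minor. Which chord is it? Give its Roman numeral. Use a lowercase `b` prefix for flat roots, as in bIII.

A major has the diatonic set A, Bm, C#m, D, E, F#m, G#dim. A–C#–E = A, D–F#–A–C# = Dmaj7 and C#–E–G#–B = C#m7 all belong to that set. C–E–G–B is not: scale degree 3 in A major carries C#m (iii). In A minor the chord on that degree is Cmaj7, so here it functions as bIIImaj7, borrowed from the parallel minor.

bIIImaj7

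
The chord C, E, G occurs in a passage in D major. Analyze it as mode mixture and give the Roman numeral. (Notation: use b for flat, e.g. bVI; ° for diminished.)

bVII

C is the lowered form of scale degree 7 in D major (the diatonic degree 7 is C#). Diatonically D major has C#dim (vii°) on that degree; C–E–G is instead the major chord native to D minor, so it takes the label bVII.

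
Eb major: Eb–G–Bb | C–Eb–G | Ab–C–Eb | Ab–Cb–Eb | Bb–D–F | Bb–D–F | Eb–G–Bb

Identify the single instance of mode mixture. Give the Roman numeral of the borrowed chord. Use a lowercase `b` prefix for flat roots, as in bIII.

The diatonic triads in Eb major are Eb, Fm, Gm, Ab, Bb, Cm, Ddim. Of the given chords, Eb–G–Bb = Eb, C–Eb–G = Cm, Ab–C–Eb = Ab and Bb–D–F = Bb are diatonic. But Ab–Cb–Eb is foreign: the diatonic IV on degree 4 is Ab, whereas Abm comes from Eb minor. It is labeled iv.

iv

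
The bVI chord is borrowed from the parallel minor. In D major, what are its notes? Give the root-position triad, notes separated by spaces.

The root of bVI is the lowered 6th degree: B becomes Bb. Building the major chord from the parallel minor on Bb: Bb–D–F.

Bb D F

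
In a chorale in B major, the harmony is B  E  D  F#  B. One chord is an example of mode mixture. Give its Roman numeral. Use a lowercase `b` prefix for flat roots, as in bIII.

B major has the diatonic set B, C#m, D#m, E, F#, G#m, A#dim. Of the given chords, B, E and F# are diatonic. D (D–F#–A) doesn't fit — on degree 3 B major would have D#m (iii). D is the degree-3 chord of B minor, so it is the borrowed bIII.

bIII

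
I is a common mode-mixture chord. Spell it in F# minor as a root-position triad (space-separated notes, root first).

The root, F#, is scale degree 1 — the same note in F# minor and F# major; only the chord quality changes. Stacking thirds in F# major on F# gives F#–A#–C#.

F# A# C#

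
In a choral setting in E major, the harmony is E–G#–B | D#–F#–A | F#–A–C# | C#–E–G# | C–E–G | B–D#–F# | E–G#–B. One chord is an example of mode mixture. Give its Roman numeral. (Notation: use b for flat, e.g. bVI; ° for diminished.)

bVI

E major has the diatonic set E, F#m, G#m, A, B, C#m, D#dim. E–G#–B = E, D#–F#–A = D#dim, F#–A–C# = F#m, C#–E–G# = C#m and B–D#–F# = B all belong to that set. C–E–G is not: scale degree 6 in E major carries C#m (vi). In E minor the chord on that degree is C, so here it functions as bVI, borrowed from the parallel minor.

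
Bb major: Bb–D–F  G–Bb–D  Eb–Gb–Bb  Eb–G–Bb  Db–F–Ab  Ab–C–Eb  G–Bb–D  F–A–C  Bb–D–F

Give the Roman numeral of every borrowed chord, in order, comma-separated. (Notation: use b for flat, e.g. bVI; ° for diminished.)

iv, bIII, bVII

The diatonic triads in Bb major are Bb, Cm, Dm, Eb, F, Gm, Adim. Of the given chords, Bb–D–F = Bb, G–Bb–D = Gm, Eb–G–Bb = Eb and F–A–C = F are diatonic. But Eb–Gb–Bb is foreign: the diatonic IV on degree 4 is Eb, whereas Ebm comes from Bb minor. It is labeled iv. But Db–F–Ab is foreign: the diatonic iii on degree 3 is Dm, whereas Db comes from Bb minor. It is labeled bIII. Ab–C–Eb is not: scale degree 7 in Bb major carries Adim (vii°). In Bb minor the chord on that degree is Ab, so here it functions as bVII, borrowed from the parallel minor.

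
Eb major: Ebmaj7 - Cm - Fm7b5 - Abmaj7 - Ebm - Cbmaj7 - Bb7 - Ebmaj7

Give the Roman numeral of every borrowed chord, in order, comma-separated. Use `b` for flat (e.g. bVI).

iiø7, i, bVImaj7

Eb major has the diatonic set Eb, Fm, Gm, Ab, Bb, Cm, Ddim. Of the given chords, Ebmaj7, Cm, Abmaj7 and Bb7 are diatonic. Fm7b5 (F–Ab–Cb–Eb) doesn't fit — on degree 2 Eb major would have Fm (ii). Fm7b5 is the degree-2 chord of Eb minor, so it is the borrowed iiø7. Ebm (Eb–Gb–Bb) doesn't fit — on degree 1 Eb major would have Eb (I). Ebm is the degree-1 chord of Eb minor, so it is the borrowed i. But Cbmaj7 (Cb–Eb–Gb–Bb) is foreign: the diatonic vi on degree 6 is Cm, whereas Cbmaj7 comes from Eb minor. It is labeled bVImaj7.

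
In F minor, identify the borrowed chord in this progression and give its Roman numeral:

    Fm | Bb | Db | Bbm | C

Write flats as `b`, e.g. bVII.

The diatonic triads in F minor (with V from harmonic minor) are Fm, Gdim, Ab, Bbm, C, Db, Eb. Of the given chords, Fm, Db, Bbm and C are diatonic. Bb (Bb–D–F) doesn't fit — on degree 4 F minor would have Bbm (iv). Bb is the degree-4 chord of F major, so it is the borrowed IV.

IV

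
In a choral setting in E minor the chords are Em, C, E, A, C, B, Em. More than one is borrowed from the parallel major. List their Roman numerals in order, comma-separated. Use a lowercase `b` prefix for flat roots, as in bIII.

E minor has the diatonic set Em, F#dim, G, Am, B, C, D (with V from harmonic minor). Em, C and B all belong to that set. E (E–G#–B) doesn't fit — on degree 1 E minor would have Em (i). E is the degree-1 chord of E major, so it is the borrowed I. A (A–C#–E) doesn't fit — on degree 4 E minor would have Am (iv). A is the degree-4 chord of E major, so it is the borrowed IV.

I, IV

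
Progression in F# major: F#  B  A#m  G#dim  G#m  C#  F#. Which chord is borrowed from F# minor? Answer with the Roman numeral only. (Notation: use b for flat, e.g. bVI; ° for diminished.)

ii°

In F# major the diatonic chords are F#, G#m, A#m, B, C#, D#m, E#dim. F#, B, A#m, G#m and C# are all diatonic. G#dim (G#–B–D) is not: scale degree 2 in F# major carries G#m (ii). In F# minor the chord on that degree is G#dim, so here it functions as ii°, borrowed from the parallel minor.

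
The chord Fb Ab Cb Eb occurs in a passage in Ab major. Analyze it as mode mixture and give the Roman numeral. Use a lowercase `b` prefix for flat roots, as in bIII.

Fb is the lowered form of scale degree 6 in Ab major (the diatonic degree 6 is F). Diatonically Ab major has Fm (vi) on that degree; Fb–Ab–Cb–Eb is instead the major-seventh chord native to Ab minor, so it takes the label bVImaj7.

bVImaj7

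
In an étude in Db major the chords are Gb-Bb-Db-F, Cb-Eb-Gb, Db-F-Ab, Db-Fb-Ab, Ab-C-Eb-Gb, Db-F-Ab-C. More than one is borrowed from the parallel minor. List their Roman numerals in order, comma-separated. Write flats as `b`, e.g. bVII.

bVII, i

In Db major the diatonic chords are Db, Ebm, Fm, Gb, Ab, Bbm, Cdim. Gb–Bb–Db–F = Gbmaj7, Db–F–Ab = Db, Ab–C–Eb–Gb = Ab7 and Db–F–Ab–C = Dbmaj7 are all diatonic. Cb–Eb–Gb doesn't fit — on degree 7 Db major would have Cdim (vii°). Cb is the degree-7 chord of Db minor, so it is the borrowed bVII. But Db–Fb–Ab is foreign: the diatonic I on degree 1 is Db, whereas Dbm comes from Db minor. It is labeled i.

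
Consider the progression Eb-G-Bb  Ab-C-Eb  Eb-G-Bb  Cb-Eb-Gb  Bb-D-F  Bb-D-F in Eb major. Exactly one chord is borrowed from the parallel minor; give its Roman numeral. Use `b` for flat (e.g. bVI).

bVI

The diatonic triads in Eb major are Eb, Fm, Gm, Ab, Bb, Cm, Ddim. Of the given chords, Eb–G–Bb = Eb, Ab–C–Eb = Ab and Bb–D–F = Bb are diatonic. But Cb–Eb–Gb is foreign: the diatonic vi on degree 6 is Cm, whereas Cb comes from Eb minor. It is labeled bVI.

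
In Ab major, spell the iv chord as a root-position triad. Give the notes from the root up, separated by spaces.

iv is built on scale degree 4, which is Db in both Ab major and its parallel. Building the minor chord from the parallel minor on Db: Db–Fb–Ab.

Db Fb Ab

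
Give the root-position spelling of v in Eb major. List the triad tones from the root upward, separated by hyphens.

Bb-Db-F

The root, Bb, is scale degree 5 — the same note in Eb major and Eb minor; only the chord quality changes. Stacking thirds in Eb minor on Bb gives Bb–Db–F.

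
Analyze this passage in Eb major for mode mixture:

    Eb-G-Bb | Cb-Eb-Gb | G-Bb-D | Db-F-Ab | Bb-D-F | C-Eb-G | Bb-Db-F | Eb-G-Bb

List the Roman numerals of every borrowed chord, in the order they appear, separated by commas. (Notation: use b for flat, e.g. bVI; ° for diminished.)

bVI, bVII, v

Eb major has the diatonic set Eb, Fm, Gm, Ab, Bb, Cm, Ddim. Eb–G–Bb = Eb, G–Bb–D = Gm, Bb–D–F = Bb and C–Eb–G = Cm all belong to that set. Cb–Eb–Gb is not: scale degree 6 in Eb major carries Cm (vi). In Eb minor the chord on that degree is Cb, so here it functions as bVI, borrowed from the parallel minor. Db–F–Ab doesn't fit — on degree 7 Eb major would have Ddim (vii°). Db is the degree-7 chord of Eb minor, so it is the borrowed bVII. Bb–Db–F is not: scale degree 5 in Eb major carries Bb (V). In Eb minor the chord on that degree is Bbm, so here it functions as v, borrowed from the parallel minor.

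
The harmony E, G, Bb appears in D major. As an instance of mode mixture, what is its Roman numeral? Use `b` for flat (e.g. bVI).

ii°

The root E is the diatonic 2nd degree of D major; the borrowing shows in the chord quality. The diatonic chord on degree 2 would be Em (ii), but E–G–Bb is the diminished chord from D minor. As a borrowed chord it is labeled ii°.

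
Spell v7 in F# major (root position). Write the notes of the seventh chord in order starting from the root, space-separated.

v7 is built on scale degree 5, which is C# in both F# major and its parallel. Building the minor-seventh chord from the parallel minor on C#: C#–E–G#–B.

C# E G# B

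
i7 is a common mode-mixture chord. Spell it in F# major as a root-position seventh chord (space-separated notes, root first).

F# A C# E

The root, F#, is scale degree 1 — the same note in F# major and F# minor; only the chord quality changes. Stacking thirds in F# minor on F# gives F#–A–C#–E.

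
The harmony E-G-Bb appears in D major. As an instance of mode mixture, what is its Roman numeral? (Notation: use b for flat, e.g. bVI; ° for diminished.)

The root E is the diatonic 2nd degree of D major; the borrowing shows in the chord quality. Diatonically D major has Em (ii) on that degree; E–G–Bb is instead the diminished chord native to D minor, so it takes the label ii°.

ii°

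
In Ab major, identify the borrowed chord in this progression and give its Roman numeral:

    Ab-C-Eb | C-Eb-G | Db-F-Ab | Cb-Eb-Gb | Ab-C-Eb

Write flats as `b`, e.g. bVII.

bIII

The diatonic triads in Ab major are Ab, Bbm, Cm, Db, Eb, Fm, Gdim. Ab–C–Eb = Ab, C–Eb–G = Cm and Db–F–Ab = Db all belong to that set. Cb–Eb–Gb is not: scale degree 3 in Ab major carries Cm (iii). In Ab minor the chord on that degree is Cb, so here it functions as bIII, borrowed from the parallel minor.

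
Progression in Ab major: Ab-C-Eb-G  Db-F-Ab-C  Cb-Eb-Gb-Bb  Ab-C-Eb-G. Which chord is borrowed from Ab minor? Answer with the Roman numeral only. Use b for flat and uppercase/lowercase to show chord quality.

Ab major has the diatonic set Ab, Bbm, Cm, Db, Eb, Fm, Gdim. Ab–C–Eb–G = Abmaj7 and Db–F–Ab–C = Dbmaj7 both belong to that set. Cb–Eb–Gb–Bb doesn't fit — on degree 3 Ab major would have Cm (iii). Cbmaj7 is the degree-3 chord of Ab minor, so it is the borrowed bIIImaj7.

bIIImaj7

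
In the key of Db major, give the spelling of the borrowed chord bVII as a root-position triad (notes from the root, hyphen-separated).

Cb-Eb-Gb

The root of bVII is the lowered 7th degree: C becomes Cb. Building the major chord from the parallel minor on Cb: Cb–Eb–Gb.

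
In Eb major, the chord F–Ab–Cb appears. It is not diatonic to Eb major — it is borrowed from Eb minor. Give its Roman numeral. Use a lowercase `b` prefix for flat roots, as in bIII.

The root F is the diatonic 2nd degree of Eb major; the borrowing shows in the chord quality. Diatonically Eb major has Fm (ii) on that degree; F–Ab–Cb is instead the diminished chord native to Eb minor, so it takes the label ii°.

ii°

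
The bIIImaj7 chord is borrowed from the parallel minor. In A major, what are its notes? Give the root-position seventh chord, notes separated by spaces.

bIIImaj7 is built on the lowered scale degree 3. In A major degree 3 is C#; lowered it becomes C. In A minor the chord on C is C–E–G–B.

C E G B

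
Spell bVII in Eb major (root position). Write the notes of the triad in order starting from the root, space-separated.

Scale degree 7 in Eb major is D. bVII uses the lowered form, Db, taken from Eb minor. In Eb minor the chord on Db is Db–F–Ab.

Db F Ab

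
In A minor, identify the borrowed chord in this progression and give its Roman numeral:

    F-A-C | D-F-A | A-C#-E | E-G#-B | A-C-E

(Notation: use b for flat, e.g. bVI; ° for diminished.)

The diatonic triads in A minor (with V from harmonic minor) are Am, Bdim, C, Dm, E, F, G. F–A–C = F, D–F–A = Dm, E–G#–B = E and A–C–E = Am are all diatonic. A–C#–E is not: scale degree 1 in A minor carries Am (i). In A major the chord on that degree is A, so here it functions as I, borrowed from the parallel major.

I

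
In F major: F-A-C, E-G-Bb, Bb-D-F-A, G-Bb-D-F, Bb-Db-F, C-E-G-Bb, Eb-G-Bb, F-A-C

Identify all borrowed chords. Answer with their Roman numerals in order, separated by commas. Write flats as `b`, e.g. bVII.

iv, bVII

F major has the diatonic set F, Gm, Am, Bb, C, Dm, Edim. F–A–C = F, E–G–Bb = Edim, Bb–D–F–A = Bbmaj7, G–Bb–D–F = Gm7 and C–E–G–Bb = C7 are all diatonic. Bb–Db–F is not: scale degree 4 in F major carries Bb (IV). In F minor the chord on that degree is Bbm, so here it functions as iv, borrowed from the parallel minor. But Eb–G–Bb is foreign: the diatonic vii° on degree 7 is Edim, whereas Eb comes from F minor. It is labeled bVII.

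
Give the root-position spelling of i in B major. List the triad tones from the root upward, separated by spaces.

i is built on scale degree 1, which is B in both B major and its parallel. Building the minor chord from the parallel minor on B: B–D–F#.

B D F#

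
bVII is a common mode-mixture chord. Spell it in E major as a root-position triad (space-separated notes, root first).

The root of bVII is the lowered 7th degree: D# becomes D. Stacking thirds in E minor on D gives D–F#–A.

D F# A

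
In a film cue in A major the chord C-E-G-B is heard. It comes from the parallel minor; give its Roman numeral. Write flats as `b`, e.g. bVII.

bIIImaj7

The root C is the lowered 3rd scale degree — diatonically A major has C# there. The diatonic chord on degree 3 would be C#m (iii), but C–E–G–B is the major-seventh chord from A minor. As a borrowed chord it is labeled bIIImaj7.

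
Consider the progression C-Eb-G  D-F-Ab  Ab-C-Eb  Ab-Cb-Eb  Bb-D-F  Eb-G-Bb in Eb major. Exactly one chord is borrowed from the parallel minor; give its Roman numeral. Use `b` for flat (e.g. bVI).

Eb major has the diatonic set Eb, Fm, Gm, Ab, Bb, Cm, Ddim. Of the given chords, C–Eb–G = Cm, D–F–Ab = Ddim, Ab–C–Eb = Ab, Bb–D–F = Bb and Eb–G–Bb = Eb are diatonic. Ab–Cb–Eb is not: scale degree 4 in Eb major carries Ab (IV). In Eb minor the chord on that degree is Abm, so here it functions as iv, borrowed from the parallel minor.

iv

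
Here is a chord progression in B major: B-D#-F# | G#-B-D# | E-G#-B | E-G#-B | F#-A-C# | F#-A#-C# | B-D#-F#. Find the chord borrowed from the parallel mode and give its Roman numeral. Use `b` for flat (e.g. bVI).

In B major the diatonic chords are B, C#m, D#m, E, F#, G#m, A#dim. B–D#–F# = B, G#–B–D# = G#m, E–G#–B = E and F#–A#–C# = F# all belong to that set. F#–A–C# is not: scale degree 5 in B major carries F# (V). In B minor the chord on that degree is F#m, so here it functions as v, borrowed from the parallel minor.

v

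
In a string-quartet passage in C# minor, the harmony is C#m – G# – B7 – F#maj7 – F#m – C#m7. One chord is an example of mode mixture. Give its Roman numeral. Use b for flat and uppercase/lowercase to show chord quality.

IVmaj7

C# minor has the diatonic set C#m, D#dim, E, F#m, G#, A, B (with V from harmonic minor). C#m, G#, B7, F#m and C#m7 are all diatonic. F#maj7 (F#–A#–C#–E#) doesn't fit — on degree 4 C# minor would have F#m (iv). F#maj7 is the degree-4 chord of C# major, so it is the borrowed IVmaj7.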